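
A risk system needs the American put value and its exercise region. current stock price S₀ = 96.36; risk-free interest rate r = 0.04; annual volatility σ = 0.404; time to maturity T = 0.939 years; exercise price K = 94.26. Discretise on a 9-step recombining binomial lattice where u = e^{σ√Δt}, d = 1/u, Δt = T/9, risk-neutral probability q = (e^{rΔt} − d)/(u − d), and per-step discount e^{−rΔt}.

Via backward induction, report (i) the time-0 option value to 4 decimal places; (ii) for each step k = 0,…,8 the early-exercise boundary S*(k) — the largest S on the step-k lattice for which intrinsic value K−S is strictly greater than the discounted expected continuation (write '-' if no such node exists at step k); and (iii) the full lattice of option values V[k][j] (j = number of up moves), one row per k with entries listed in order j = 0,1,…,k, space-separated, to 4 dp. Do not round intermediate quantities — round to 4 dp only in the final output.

Δt=0.10433, u=1.13939, d=0.87766, q=0.48340, disc=e^(-rΔt)=0.99584
k=9 terminal: V=max(K-S,0) → 64.4859 55.6069 44.0799 29.1156 9.6886 0.0000 0.0000 0.0000 0.0000 0.0000
k=8: j=0 S=33.9244 intr=60.3356 cont=59.9431 V=60.3356[EX]; j=1 S=44.0411 intr=50.2189 cont=49.8264 V=50.2189[EX]; j=2 S=57.1747 intr=37.0853 cont=36.6927 V=37.0853[EX]; j=3 S=74.2251 intr=20.0349 cont=19.6424 V=20.0349[EX]; j=4 S=96.3600 intr=0.0000 cont=4.9843 V=4.9843[hold]; j=5 S=125.0959 intr=0.0000 cont=0.0000 V=0.0000[hold]; j=6 S=162.4012 intr=0.0000 cont=0.0000 V=0.0000[hold]; j=7 S=210.8315 intr=0.0000 cont=0.0000 V=0.0000[hold]; j=8 S=273.7044 intr=0.0000 cont=0.0000 V=0.0000[hold]  S*(8)=74.2251
k=7: j=0 S=38.6531 intr=55.6069 cont=55.2143 V=55.6069[EX]; j=1 S=50.1801 intr=44.0799 cont=43.6874 V=44.0799[EX]; j=2 S=65.1444 intr=29.1156 cont=28.7230 V=29.1156[EX]; j=3 S=84.5714 intr=9.6886 cont=12.7063 V=12.7063[hold]; j=4 S=109.7918 intr=0.0000 cont=2.5641 V=2.5641[hold]; j=5 S=142.5333 intr=0.0000 cont=0.0000 V=0.0000[hold]; j=6 S=185.0387 intr=0.0000 cont=0.0000 V=0.0000[hold]; j=7 S=240.2198 intr=0.0000 cont=0.0000 V=0.0000[hold]  S*(7)=65.1444
k=6: j=0 S=44.0411 intr=50.2189 cont=49.8264 V=50.2189[EX]; j=1 S=57.1747 intr=37.0853 cont=36.6927 V=37.0853[EX]; j=2 S=74.2251 intr=20.0349 cont=21.0951 V=21.0951[hold]; j=3 S=96.3600 intr=0.0000 cont=7.7711 V=7.7711[hold]; j=4 S=125.0959 intr=0.0000 cont=1.3191 V=1.3191[hold]; j=5 S=162.4012 intr=0.0000 cont=0.0000 V=0.0000[hold]; j=6 S=210.8315 intr=0.0000 cont=0.0000 V=0.0000[hold]  S*(6)=57.1747
k=5: j=0 S=50.1801 intr=44.0799 cont=43.6874 V=44.0799[EX]; j=1 S=65.1444 intr=29.1156 cont=29.2333 V=29.2333[hold]; j=2 S=84.5714 intr=9.6886 cont=14.5932 V=14.5932[hold]; j=3 S=109.7918 intr=0.0000 cont=4.6328 V=4.6328[hold]; j=4 S=142.5333 intr=0.0000 cont=0.6786 V=0.6786[hold]; j=5 S=185.0387 intr=0.0000 cont=0.0000 V=0.0000[hold]  S*(5)=50.1801
k=4: j=0 S=57.1747 intr=37.0853 cont=36.7494 V=37.0853[EX]; j=1 S=74.2251 intr=20.0349 cont=22.0640 V=22.0640[hold]; j=2 S=96.3600 intr=0.0000 cont=9.7376 V=9.7376[hold]; j=3 S=125.0959 intr=0.0000 cont=2.7100 V=2.7100[hold]; j=4 S=162.4012 intr=0.0000 cont=0.3491 V=0.3491[hold]  S*(4)=57.1747
k=3: j=0 S=65.1444 intr=29.1156 cont=29.6998 V=29.6998[hold]; j=1 S=84.5714 intr=9.6886 cont=16.0383 V=16.0383[hold]; j=2 S=109.7918 intr=0.0000 cont=6.3141 V=6.3141[hold]; j=3 S=142.5333 intr=0.0000 cont=1.5622 V=1.5622[hold]  S*(3)=-
k=2: j=0 S=74.2251 intr=20.0349 cont=22.9996 V=22.9996[hold]; j=1 S=96.3600 intr=0.0000 cont=11.2904 V=11.2904[hold]; j=2 S=125.0959 intr=0.0000 cont=4.0003 V=4.0003[hold]  S*(2)=-
k=1: j=0 S=84.5714 intr=9.6886 cont=17.2672 V=17.2672[hold]; j=1 S=109.7918 intr=0.0000 cont=7.7340 V=7.7340[hold]  S*(1)=-
k=0: j=0 S=96.3600 intr=0.0000 cont=12.6061 V=12.6061[hold]  S*(0)=-

price = 12.6061
boundary = - - - - 57.1747 50.1801 57.1747 65.1444 74.2251
tree:
12.6061
17.2672 7.7340
22.9996 11.2904 4.0003
29.6998 16.0383 6.3141 1.5622
37.0853 22.0640 9.7376 2.7100 0.3491
44.0799 29.2333 14.5932 4.6328 0.6786 0.0000
50.2189 37.0853 21.0951 7.7711 1.3191 0.0000 0.0000
55.6069 44.0799 29.1156 12.7063 2.5641 0.0000 0.0000 0.0000
60.3356 50.2189 37.0853 20.0349 4.9843 0.0000 0.0000 0.0000 0.0000
64.4859 55.6069 44.0799 29.1156 9.6886 0.0000 0.0000 0.0000 0.0000 0.0000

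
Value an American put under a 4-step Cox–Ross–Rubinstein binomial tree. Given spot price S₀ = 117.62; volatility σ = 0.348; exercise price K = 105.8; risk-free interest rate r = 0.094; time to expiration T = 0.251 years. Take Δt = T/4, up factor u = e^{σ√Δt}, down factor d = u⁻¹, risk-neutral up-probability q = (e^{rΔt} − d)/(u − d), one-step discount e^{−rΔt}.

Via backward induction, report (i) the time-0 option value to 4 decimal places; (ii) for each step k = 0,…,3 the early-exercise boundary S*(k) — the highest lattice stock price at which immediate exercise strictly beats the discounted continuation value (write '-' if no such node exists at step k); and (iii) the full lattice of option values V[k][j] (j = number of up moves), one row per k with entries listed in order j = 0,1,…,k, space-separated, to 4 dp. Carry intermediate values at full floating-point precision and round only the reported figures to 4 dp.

Δt=0.06275, u=1.09109, d=0.91652, q=0.51211, disc=e^(-rΔt)=0.99412
k=4 terminal: V=max(K-S,0) → 22.8064 6.9986 0.0000 0.0000 0.0000
k=3: j=0 S=90.5532 intr=15.2468 cont=14.6246 V=15.2468[EX]; j=1 S=107.8008 intr=0.0000 cont=3.3945 V=3.3945[hold]; j=2 S=128.3336 intr=0.0000 cont=0.0000 V=0.0000[hold]; j=3 S=152.7772 intr=0.0000 cont=0.0000 V=0.0000[hold]  S*(3)=90.5532
k=2: j=0 S=98.8014 intr=6.9986 cont=9.1231 V=9.1231[hold]; j=1 S=117.6200 intr=0.0000 cont=1.6464 V=1.6464[hold]; j=2 S=140.0230 intr=0.0000 cont=0.0000 V=0.0000[hold]  S*(2)=-
k=1: j=0 S=107.8008 intr=0.0000 cont=5.2631 V=5.2631[hold]; j=1 S=128.3336 intr=0.0000 cont=0.7985 V=0.7985[hold]  S*(1)=-
k=0: j=0 S=117.6200 intr=0.0000 cont=2.9592 V=2.9592[hold]  S*(0)=-

price = 2.9592
boundary = - - - 90.5532
tree:
2.9592
5.2631 0.7985
9.1231 1.6464 0.0000
15.2468 3.3945 0.0000 0.0000
22.8064 6.9986 0.0000 0.0000 0.0000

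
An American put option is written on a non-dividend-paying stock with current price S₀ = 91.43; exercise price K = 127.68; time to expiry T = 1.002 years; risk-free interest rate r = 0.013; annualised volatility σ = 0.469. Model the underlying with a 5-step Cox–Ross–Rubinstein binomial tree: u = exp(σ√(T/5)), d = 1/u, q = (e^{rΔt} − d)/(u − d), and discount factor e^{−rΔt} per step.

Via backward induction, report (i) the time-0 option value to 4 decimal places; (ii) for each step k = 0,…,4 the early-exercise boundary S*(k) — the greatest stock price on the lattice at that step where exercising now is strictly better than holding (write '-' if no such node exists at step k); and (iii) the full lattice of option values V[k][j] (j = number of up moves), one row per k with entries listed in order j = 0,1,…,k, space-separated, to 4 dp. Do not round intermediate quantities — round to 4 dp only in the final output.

price = 42.6986
boundary = - - 60.0795 74.1152 91.4300
tree:
42.6986
54.8297 28.3471
67.6005 39.7780 14.7556
78.9782 53.5648 23.4173 4.4180
88.2013 67.6005 36.2500 8.1108 0.0000
95.6776 78.9782 53.5648 14.8901 0.0000 0.0000

params: Δt=0.20040 u=1.23362 d=0.81062 q=0.45387 e^(-rΔt)=0.99740
t_5 payoffs: 95.6776 78.9782 53.5648 14.8901 0.0000 0.0000
t_4: node(4,0) S=39.4787 payoff=88.2013 vs cont=87.8691 → 88.2013 [stop]  node(4,1) S=60.0795 payoff=67.6005 vs cont=67.2683 → 67.6005 [stop]  node(4,2) S=91.4300 payoff=36.2500 vs cont=35.9178 → 36.2500 [stop]  node(4,3) S=139.1398 payoff=0.0000 vs cont=8.1108 → 8.1108 [wait]  node(4,4) S=211.7455 payoff=0.0000 vs cont=0.0000 → 0.0000 [wait]  ⇒ S*(4)=91.4300
t_3: node(3,0) S=48.7018 payoff=78.9782 vs cont=78.6460 → 78.9782 [stop]  node(3,1) S=74.1152 payoff=53.5648 vs cont=53.2326 → 53.5648 [stop]  node(3,2) S=112.7899 payoff=14.8901 vs cont=23.4173 → 23.4173 [wait]  node(3,3) S=171.6456 payoff=0.0000 vs cont=4.4180 → 4.4180 [wait]  ⇒ S*(3)=74.1152
t_2: node(2,0) S=60.0795 payoff=67.6005 vs cont=67.2683 → 67.6005 [stop]  node(2,1) S=91.4300 payoff=36.2500 vs cont=39.7780 → 39.7780 [wait]  node(2,2) S=139.1398 payoff=0.0000 vs cont=14.7556 → 14.7556 [wait]  ⇒ S*(2)=60.0795
t_1: node(1,0) S=74.1152 payoff=53.5648 vs cont=54.8297 → 54.8297 [wait]  node(1,1) S=112.7899 payoff=14.8901 vs cont=28.3471 → 28.3471 [wait]  ⇒ S*(1)=-
t_0: node(0,0) S=91.4300 payoff=36.2500 vs cont=42.6986 → 42.6986 [wait]  ⇒ S*(0)=-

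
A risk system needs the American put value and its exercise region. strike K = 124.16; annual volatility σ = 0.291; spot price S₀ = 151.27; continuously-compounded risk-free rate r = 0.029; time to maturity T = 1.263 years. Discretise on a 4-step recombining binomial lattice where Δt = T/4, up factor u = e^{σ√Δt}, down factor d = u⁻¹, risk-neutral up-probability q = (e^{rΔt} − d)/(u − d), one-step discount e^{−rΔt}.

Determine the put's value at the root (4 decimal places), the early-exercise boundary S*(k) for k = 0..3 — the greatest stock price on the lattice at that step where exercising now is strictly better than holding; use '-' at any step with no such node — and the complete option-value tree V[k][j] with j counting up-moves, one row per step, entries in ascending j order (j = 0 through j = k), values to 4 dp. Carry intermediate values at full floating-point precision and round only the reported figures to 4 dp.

price = 7.0036
boundary = - - - 92.6208
tree:
7.0036
11.9033 1.9790
19.7260 3.8947 0.0000
31.5392 7.6651 0.0000 0.0000
45.5109 15.0855 0.0000 0.0000 0.0000

Δt=0.31575  u=1.17765  d=0.84915  q=0.48721  discount=0.99089
step 4 (expiry): payoffs max(K−S,0) = 45.5109 15.0855 0.0000 0.0000 0.0000
step 3: (k=3,j=0): S=92.6208, (K−S)⁺=31.5392, hold=30.4075 ⇒ V=31.5392 exercise | (k=3,j=1): S=128.4511, (K−S)⁺=0.0000, hold=7.6651 ⇒ V=7.6651 continue | (k=3,j=2): S=178.1425, (K−S)⁺=0.0000, hold=0.0000 ⇒ V=0.0000 continue | (k=3,j=3): S=247.0571, (K−S)⁺=0.0000, hold=0.0000 ⇒ V=0.0000 continue  boundary S*=92.6208
step 2: (k=2,j=0): S=109.0745, (K−S)⁺=15.0855, hold=19.7260 ⇒ V=19.7260 continue | (k=2,j=1): S=151.2700, (K−S)⁺=0.0000, hold=3.8947 ⇒ V=3.8947 continue | (k=2,j=2): S=209.7889, (K−S)⁺=0.0000, hold=0.0000 ⇒ V=0.0000 continue  boundary S*=-
step 1: (k=1,j=0): S=128.4511, (K−S)⁺=0.0000, hold=11.9033 ⇒ V=11.9033 continue | (k=1,j=1): S=178.1425, (K−S)⁺=0.0000, hold=1.9790 ⇒ V=1.9790 continue  boundary S*=-
step 0: (k=0,j=0): S=151.2700, (K−S)⁺=0.0000, hold=7.0036 ⇒ V=7.0036 continue  boundary S*=-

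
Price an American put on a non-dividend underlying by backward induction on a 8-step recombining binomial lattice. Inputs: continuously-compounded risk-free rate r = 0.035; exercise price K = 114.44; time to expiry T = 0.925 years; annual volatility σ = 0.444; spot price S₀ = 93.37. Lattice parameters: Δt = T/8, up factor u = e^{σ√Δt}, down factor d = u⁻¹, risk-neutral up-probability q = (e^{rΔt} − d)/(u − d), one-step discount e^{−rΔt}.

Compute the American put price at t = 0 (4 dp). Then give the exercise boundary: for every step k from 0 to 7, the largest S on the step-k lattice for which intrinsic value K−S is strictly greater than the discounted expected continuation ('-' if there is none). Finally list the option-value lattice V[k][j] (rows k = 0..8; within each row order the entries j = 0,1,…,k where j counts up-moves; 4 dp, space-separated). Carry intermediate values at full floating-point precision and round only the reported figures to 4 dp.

params: Δt=0.11563 u=1.16297 d=0.85987 q=0.47571 e^(-rΔt)=0.99596
t_8 payoffs: 86.5363 76.7003 63.3972 45.4047 21.0700 0.0000 0.0000 0.0000 0.0000
t_7: node(7,0) S=32.4511 payoff=81.9889 vs cont=81.5267 → 81.9889 [stop]  node(7,1) S=43.8901 payoff=70.5499 vs cont=70.0877 → 70.5499 [stop]  node(7,2) S=59.3612 payoff=55.0788 vs cont=54.6166 → 55.0788 [stop]  node(7,3) S=80.2859 payoff=34.1541 vs cont=33.6919 → 34.1541 [stop]  node(7,4) S=108.5864 payoff=5.8536 vs cont=11.0023 → 11.0023 [wait]  node(7,5) S=146.8628 payoff=0.0000 vs cont=0.0000 → 0.0000 [wait]  node(7,6) S=198.6316 payoff=0.0000 vs cont=0.0000 → 0.0000 [wait]  node(7,7) S=268.6486 payoff=0.0000 vs cont=0.0000 → 0.0000 [wait]  ⇒ S*(7)=80.2859
t_6: node(6,0) S=37.7397 payoff=76.7003 vs cont=76.2381 → 76.7003 [stop]  node(6,1) S=51.0428 payoff=63.3972 vs cont=62.9350 → 63.3972 [stop]  node(6,2) S=69.0353 payoff=45.4047 vs cont=44.9425 → 45.4047 [stop]  node(6,3) S=93.3700 payoff=21.0700 vs cont=23.0472 → 23.0472 [wait]  node(6,4) S=126.2827 payoff=0.0000 vs cont=5.7451 → 5.7451 [wait]  node(6,5) S=170.7969 payoff=0.0000 vs cont=0.0000 → 0.0000 [wait]  node(6,6) S=231.0024 payoff=0.0000 vs cont=0.0000 → 0.0000 [wait]  ⇒ S*(6)=69.0353
t_5: node(5,0) S=43.8901 payoff=70.5499 vs cont=70.0877 → 70.5499 [stop]  node(5,1) S=59.3612 payoff=55.0788 vs cont=54.6166 → 55.0788 [stop]  node(5,2) S=80.2859 payoff=34.1541 vs cont=34.6287 → 34.6287 [wait]  node(5,3) S=108.5864 payoff=5.8536 vs cont=14.7566 → 14.7566 [wait]  node(5,4) S=146.8628 payoff=0.0000 vs cont=3.0000 → 3.0000 [wait]  node(5,5) S=198.6316 payoff=0.0000 vs cont=0.0000 → 0.0000 [wait]  ⇒ S*(5)=59.3612
t_4: node(4,0) S=51.0428 payoff=63.3972 vs cont=62.9350 → 63.3972 [stop]  node(4,1) S=69.0353 payoff=45.4047 vs cont=45.1674 → 45.4047 [stop]  node(4,2) S=93.3700 payoff=21.0700 vs cont=25.0738 → 25.0738 [wait]  node(4,3) S=126.2827 payoff=0.0000 vs cont=9.1269 → 9.1269 [wait]  node(4,4) S=170.7969 payoff=0.0000 vs cont=1.5665 → 1.5665 [wait]  ⇒ S*(4)=69.0353
t_3: node(3,0) S=59.3612 payoff=55.0788 vs cont=54.6166 → 55.0788 [stop]  node(3,1) S=80.2859 payoff=34.1541 vs cont=35.5889 → 35.5889 [wait]  node(3,2) S=108.5864 payoff=5.8536 vs cont=17.4171 → 17.4171 [wait]  node(3,3) S=146.8628 payoff=0.0000 vs cont=5.5080 → 5.5080 [wait]  ⇒ S*(3)=59.3612
t_2: node(2,0) S=69.0353 payoff=45.4047 vs cont=45.6223 → 45.6223 [wait]  node(2,1) S=93.3700 payoff=21.0700 vs cont=26.8356 → 26.8356 [wait]  node(2,2) S=126.2827 payoff=0.0000 vs cont=11.7044 → 11.7044 [wait]  ⇒ S*(2)=-
t_1: node(1,0) S=80.2859 payoff=34.1541 vs cont=36.5372 → 36.5372 [wait]  node(1,1) S=108.5864 payoff=5.8536 vs cont=19.5583 → 19.5583 [wait]  ⇒ S*(1)=-
t_0: node(0,0) S=93.3700 payoff=21.0700 vs cont=28.3453 → 28.3453 [wait]  ⇒ S*(0)=-

price = 28.3453
boundary = - - - 59.3612 69.0353 59.3612 69.0353 80.2859
tree:
28.3453
36.5372 19.5583
45.6223 26.8356 11.7044
55.0788 35.5889 17.4171 5.5080
63.3972 45.4047 25.0738 9.1269 1.5665
70.5499 55.0788 34.6287 14.7566 3.0000 0.0000
76.7003 63.3972 45.4047 23.0472 5.7451 0.0000 0.0000
81.9889 70.5499 55.0788 34.1541 11.0023 0.0000 0.0000 0.0000
86.5363 76.7003 63.3972 45.4047 21.0700 0.0000 0.0000 0.0000 0.0000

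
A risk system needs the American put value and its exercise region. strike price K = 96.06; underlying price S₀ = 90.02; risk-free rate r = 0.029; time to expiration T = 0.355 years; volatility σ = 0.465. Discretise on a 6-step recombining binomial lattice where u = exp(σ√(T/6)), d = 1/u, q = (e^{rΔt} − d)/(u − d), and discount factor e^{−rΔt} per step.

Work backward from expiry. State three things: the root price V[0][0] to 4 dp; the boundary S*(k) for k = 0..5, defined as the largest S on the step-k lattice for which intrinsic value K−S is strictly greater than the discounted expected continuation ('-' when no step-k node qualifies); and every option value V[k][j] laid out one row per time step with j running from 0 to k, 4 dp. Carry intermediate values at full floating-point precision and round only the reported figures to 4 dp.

price = 13.3291
boundary = - - - 64.1170 71.7951 80.3928
tree:
13.3291
18.5266 7.7311
24.8470 11.7274 3.4177
31.9430 17.2279 5.7945 0.8482
38.8000 24.2649 9.6457 1.6318 0.0000
44.9237 31.9430 15.6672 3.1395 0.0000 0.0000
50.3925 38.8000 24.2649 6.0400 0.0000 0.0000 0.0000

Δt=0.05917, u=1.11975, d=0.89305, q=0.47933, disc=e^(-rΔt)=0.99829
k=6 terminal: V=max(K-S,0) → 50.3925 38.8000 24.2649 6.0400 0.0000 0.0000 0.0000
k=5: j=0 S=51.1363 intr=44.9237 cont=44.7590 V=44.9237[EX]; j=1 S=64.1170 intr=31.9430 cont=31.7783 V=31.9430[EX]; j=2 S=80.3928 intr=15.6672 cont=15.5025 V=15.6672[EX]; j=3 S=100.8001 intr=0.0000 cont=3.1395 V=3.1395[hold]; j=4 S=126.3877 intr=0.0000 cont=0.0000 V=0.0000[hold]; j=5 S=158.4707 intr=0.0000 cont=0.0000 V=0.0000[hold]  S*(5)=80.3928
k=4: j=0 S=57.2600 intr=38.8000 cont=38.6353 V=38.8000[EX]; j=1 S=71.7951 intr=24.2649 cont=24.1002 V=24.2649[EX]; j=2 S=90.0200 intr=6.0400 cont=9.6457 V=9.6457[hold]; j=3 S=112.8712 intr=0.0000 cont=1.6318 V=1.6318[hold]; j=4 S=141.5230 intr=0.0000 cont=0.0000 V=0.0000[hold]  S*(4)=71.7951
k=3: j=0 S=64.1170 intr=31.9430 cont=31.7783 V=31.9430[EX]; j=1 S=80.3928 intr=15.6672 cont=17.2279 V=17.2279[hold]; j=2 S=100.8001 intr=0.0000 cont=5.7945 V=5.7945[hold]; j=3 S=126.3877 intr=0.0000 cont=0.8482 V=0.8482[hold]  S*(3)=64.1170
k=2: j=0 S=71.7951 intr=24.2649 cont=24.8470 V=24.8470[hold]; j=1 S=90.0200 intr=6.0400 cont=11.7274 V=11.7274[hold]; j=2 S=112.8712 intr=0.0000 cont=3.4177 V=3.4177[hold]  S*(2)=-
k=1: j=0 S=80.3928 intr=15.6672 cont=18.5266 V=18.5266[hold]; j=1 S=100.8001 intr=0.0000 cont=7.7311 V=7.7311[hold]  S*(1)=-
k=0: j=0 S=90.0200 intr=6.0400 cont=13.3291 V=13.3291[hold]  S*(0)=-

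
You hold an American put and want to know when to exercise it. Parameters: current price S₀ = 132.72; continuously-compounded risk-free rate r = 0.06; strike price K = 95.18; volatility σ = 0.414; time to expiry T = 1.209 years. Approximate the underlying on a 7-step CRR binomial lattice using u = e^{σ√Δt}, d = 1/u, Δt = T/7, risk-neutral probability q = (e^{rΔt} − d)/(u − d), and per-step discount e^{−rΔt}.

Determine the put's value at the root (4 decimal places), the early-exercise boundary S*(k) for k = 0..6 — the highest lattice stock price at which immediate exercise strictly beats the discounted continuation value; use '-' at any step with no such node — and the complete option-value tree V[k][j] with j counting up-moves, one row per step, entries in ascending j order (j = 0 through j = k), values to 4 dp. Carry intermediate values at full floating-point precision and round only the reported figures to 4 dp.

params: Δt=0.17271 u=1.18774 d=0.84193 q=0.48722 e^(-rΔt)=0.98969
t_7 payoffs: 55.3801 39.0331 15.9718 0.0000 0.0000 0.0000 0.0000 0.0000
t_6: node(6,0) S=47.2720 payoff=47.9080 vs cont=46.9267 → 47.9080 [stop]  node(6,1) S=66.6881 payoff=28.4919 vs cont=27.5107 → 28.4919 [stop]  node(6,2) S=94.0789 payoff=1.1011 vs cont=8.1057 → 8.1057 [wait]  node(6,3) S=132.7200 payoff=0.0000 vs cont=0.0000 → 0.0000 [wait]  node(6,4) S=187.2322 payoff=0.0000 vs cont=0.0000 → 0.0000 [wait]  node(6,5) S=264.1342 payoff=0.0000 vs cont=0.0000 → 0.0000 [wait]  node(6,6) S=372.6222 payoff=0.0000 vs cont=0.0000 → 0.0000 [wait]  ⇒ S*(6)=66.6881
t_5: node(5,0) S=56.1469 payoff=39.0331 vs cont=38.0518 → 39.0331 [stop]  node(5,1) S=79.2082 payoff=15.9718 vs cont=18.3681 → 18.3681 [wait]  node(5,2) S=111.7415 payoff=0.0000 vs cont=4.1136 → 4.1136 [wait]  node(5,3) S=157.6371 payoff=0.0000 vs cont=0.0000 → 0.0000 [wait]  node(5,4) S=222.3835 payoff=0.0000 vs cont=0.0000 → 0.0000 [wait]  node(5,5) S=313.7232 payoff=0.0000 vs cont=0.0000 → 0.0000 [wait]  ⇒ S*(5)=56.1469
t_4: node(4,0) S=66.6881 payoff=28.4919 vs cont=28.6662 → 28.6662 [wait]  node(4,1) S=94.0789 payoff=1.1011 vs cont=11.3053 → 11.3053 [wait]  node(4,2) S=132.7200 payoff=0.0000 vs cont=2.0876 → 2.0876 [wait]  node(4,3) S=187.2322 payoff=0.0000 vs cont=0.0000 → 0.0000 [wait]  node(4,4) S=264.1342 payoff=0.0000 vs cont=0.0000 → 0.0000 [wait]  ⇒ S*(4)=-
t_3: node(3,0) S=79.2082 payoff=15.9718 vs cont=19.9994 → 19.9994 [wait]  node(3,1) S=111.7415 payoff=0.0000 vs cont=6.7441 → 6.7441 [wait]  node(3,2) S=157.6371 payoff=0.0000 vs cont=1.0595 → 1.0595 [wait]  node(3,3) S=222.3835 payoff=0.0000 vs cont=0.0000 → 0.0000 [wait]  ⇒ S*(3)=-
t_2: node(2,0) S=94.0789 payoff=1.1011 vs cont=13.4016 → 13.4016 [wait]  node(2,1) S=132.7200 payoff=0.0000 vs cont=3.9335 → 3.9335 [wait]  node(2,2) S=187.2322 payoff=0.0000 vs cont=0.5377 → 0.5377 [wait]  ⇒ S*(2)=-
t_1: node(1,0) S=111.7415 payoff=0.0000 vs cont=8.6980 → 8.6980 [wait]  node(1,1) S=157.6371 payoff=0.0000 vs cont=2.2555 → 2.2555 [wait]  ⇒ S*(1)=-
t_0: node(0,0) S=132.7200 payoff=0.0000 vs cont=5.5018 → 5.5018 [wait]  ⇒ S*(0)=-

price = 5.5018
boundary = - - - - - 56.1469 66.6881
tree:
5.5018
8.6980 2.2555
13.4016 3.9335 0.5377
19.9994 6.7441 1.0595 0.0000
28.6662 11.3053 2.0876 0.0000 0.0000
39.0331 18.3681 4.1136 0.0000 0.0000 0.0000
47.9080 28.4919 8.1057 0.0000 0.0000 0.0000 0.0000
55.3801 39.0331 15.9718 0.0000 0.0000 0.0000 0.0000 0.0000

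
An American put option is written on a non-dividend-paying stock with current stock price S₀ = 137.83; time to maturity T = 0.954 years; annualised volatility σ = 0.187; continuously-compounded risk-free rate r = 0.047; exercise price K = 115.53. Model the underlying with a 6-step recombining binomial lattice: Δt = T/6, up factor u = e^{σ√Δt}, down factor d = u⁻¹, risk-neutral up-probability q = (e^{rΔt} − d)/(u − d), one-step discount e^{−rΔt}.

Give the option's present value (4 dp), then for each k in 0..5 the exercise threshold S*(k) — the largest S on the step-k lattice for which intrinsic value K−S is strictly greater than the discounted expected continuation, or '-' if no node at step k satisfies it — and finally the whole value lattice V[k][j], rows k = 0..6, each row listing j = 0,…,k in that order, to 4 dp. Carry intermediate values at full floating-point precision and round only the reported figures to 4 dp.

Δt=0.15900  u=1.07742  d=0.92815  q=0.53162  discount=0.99255
step 6 (expiry): payoffs max(K−S,0) = 27.4165 13.2456 0.0000 0.0000 0.0000 0.0000 0.0000
step 5: (k=5,j=0): S=94.9349, (K−S)⁺=20.5951, hold=19.7349 ⇒ V=20.5951 exercise | (k=5,j=1): S=110.2029, (K−S)⁺=5.3271, hold=6.1578 ⇒ V=6.1578 continue | (k=5,j=2): S=127.9264, (K−S)⁺=0.0000, hold=0.0000 ⇒ V=0.0000 continue | (k=5,j=3): S=148.5003, (K−S)⁺=0.0000, hold=0.0000 ⇒ V=0.0000 continue | (k=5,j=4): S=172.3830, (K−S)⁺=0.0000, hold=0.0000 ⇒ V=0.0000 continue | (k=5,j=5): S=200.1066, (K−S)⁺=0.0000, hold=0.0000 ⇒ V=0.0000 continue  boundary S*=94.9349
step 4: (k=4,j=0): S=102.2844, (K−S)⁺=13.2456, hold=12.8238 ⇒ V=13.2456 exercise | (k=4,j=1): S=118.7344, (K−S)⁺=0.0000, hold=2.8627 ⇒ V=2.8627 continue | (k=4,j=2): S=137.8300, (K−S)⁺=0.0000, hold=0.0000 ⇒ V=0.0000 continue | (k=4,j=3): S=159.9966, (K−S)⁺=0.0000, hold=0.0000 ⇒ V=0.0000 continue | (k=4,j=4): S=185.7282, (K−S)⁺=0.0000, hold=0.0000 ⇒ V=0.0000 continue  boundary S*=102.2844
step 3: (k=3,j=0): S=110.2029, (K−S)⁺=5.3271, hold=7.6683 ⇒ V=7.6683 continue | (k=3,j=1): S=127.9264, (K−S)⁺=0.0000, hold=1.3309 ⇒ V=1.3309 continue | (k=3,j=2): S=148.5003, (K−S)⁺=0.0000, hold=0.0000 ⇒ V=0.0000 continue | (k=3,j=3): S=172.3830, (K−S)⁺=0.0000, hold=0.0000 ⇒ V=0.0000 continue  boundary S*=-
step 2: (k=2,j=0): S=118.7344, (K−S)⁺=0.0000, hold=4.2672 ⇒ V=4.2672 continue | (k=2,j=1): S=137.8300, (K−S)⁺=0.0000, hold=0.6187 ⇒ V=0.6187 continue | (k=2,j=2): S=159.9966, (K−S)⁺=0.0000, hold=0.0000 ⇒ V=0.0000 continue  boundary S*=-
step 1: (k=1,j=0): S=127.9264, (K−S)⁺=0.0000, hold=2.3103 ⇒ V=2.3103 continue | (k=1,j=1): S=148.5003, (K−S)⁺=0.0000, hold=0.2876 ⇒ V=0.2876 continue  boundary S*=-
step 0: (k=0,j=0): S=137.8300, (K−S)⁺=0.0000, hold=1.2258 ⇒ V=1.2258 continue  boundary S*=-

price = 1.2258
boundary = - - - - 102.2844 94.9349
tree:
1.2258
2.3103 0.2876
4.2672 0.6187 0.0000
7.6683 1.3309 0.0000 0.0000
13.2456 2.8627 0.0000 0.0000 0.0000
20.5951 6.1578 0.0000 0.0000 0.0000 0.0000
27.4165 13.2456 0.0000 0.0000 0.0000 0.0000 0.0000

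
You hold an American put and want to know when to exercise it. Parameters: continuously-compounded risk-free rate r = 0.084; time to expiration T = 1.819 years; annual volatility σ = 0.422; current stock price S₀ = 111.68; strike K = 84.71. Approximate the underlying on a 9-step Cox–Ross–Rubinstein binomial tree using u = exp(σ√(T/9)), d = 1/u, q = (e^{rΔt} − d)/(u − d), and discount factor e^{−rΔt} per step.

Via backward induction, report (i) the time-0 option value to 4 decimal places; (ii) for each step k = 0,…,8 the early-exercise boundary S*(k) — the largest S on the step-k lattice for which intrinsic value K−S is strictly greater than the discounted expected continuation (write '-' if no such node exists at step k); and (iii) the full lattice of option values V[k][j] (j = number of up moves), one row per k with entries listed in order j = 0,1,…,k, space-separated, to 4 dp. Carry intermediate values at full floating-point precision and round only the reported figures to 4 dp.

price = 7.1580
boundary = - - - - 52.2880 43.2523 52.2880 63.2114 52.2880
tree:
7.1580
10.9044 3.6214
16.1841 5.9484 1.3963
23.3066 9.5489 2.5173 0.3123
32.4220 14.9041 4.4699 0.6323 0.0000
41.4577 22.4661 7.7812 1.2800 0.0000 0.0000
48.9320 32.4220 13.1860 2.5913 0.0000 0.0000 0.0000
55.1147 41.4577 21.4986 5.2459 0.0000 0.0000 0.0000 0.0000
60.2290 48.9320 32.4220 10.6197 0.0000 0.0000 0.0000 0.0000 0.0000
64.4595 55.1147 41.4577 21.4986 0.0000 0.0000 0.0000 0.0000 0.0000 0.0000

Δt=0.20211, u=1.20891, d=0.82719, q=0.49757, disc=e^(-rΔt)=0.98317
k=9 terminal: V=max(K-S,0) → 64.4595 55.1147 41.4577 21.4986 0.0000 0.0000 0.0000 0.0000 0.0000 0.0000
k=8: j=0 S=24.4810 intr=60.2290 cont=58.8030 V=60.2290[EX]; j=1 S=35.7780 intr=48.9320 cont=47.5060 V=48.9320[EX]; j=2 S=52.2880 intr=32.4220 cont=30.9960 V=32.4220[EX]; j=3 S=76.4168 intr=8.2932 cont=10.6197 V=10.6197[hold]; j=4 S=111.6800 intr=0.0000 cont=0.0000 V=0.0000[hold]; j=5 S=163.2157 intr=0.0000 cont=0.0000 V=0.0000[hold]; j=6 S=238.5331 intr=0.0000 cont=0.0000 V=0.0000[hold]; j=7 S=348.6062 intr=0.0000 cont=0.0000 V=0.0000[hold]; j=8 S=509.4737 intr=0.0000 cont=0.0000 V=0.0000[hold]  S*(8)=52.2880
k=7: j=0 S=29.5953 intr=55.1147 cont=53.6887 V=55.1147[EX]; j=1 S=43.2523 intr=41.4577 cont=40.0317 V=41.4577[EX]; j=2 S=63.2114 intr=21.4986 cont=21.2107 V=21.4986[EX]; j=3 S=92.3809 intr=0.0000 cont=5.2459 V=5.2459[hold]; j=4 S=135.0109 intr=0.0000 cont=0.0000 V=0.0000[hold]; j=5 S=197.3128 intr=0.0000 cont=0.0000 V=0.0000[hold]; j=6 S=288.3645 intr=0.0000 cont=0.0000 V=0.0000[hold]; j=7 S=421.4329 intr=0.0000 cont=0.0000 V=0.0000[hold]  S*(7)=63.2114
k=6: j=0 S=35.7780 intr=48.9320 cont=47.5060 V=48.9320[EX]; j=1 S=52.2880 intr=32.4220 cont=30.9960 V=32.4220[EX]; j=2 S=76.4168 intr=8.2932 cont=13.1860 V=13.1860[hold]; j=3 S=111.6800 intr=0.0000 cont=2.5913 V=2.5913[hold]; j=4 S=163.2157 intr=0.0000 cont=0.0000 V=0.0000[hold]; j=5 S=238.5331 intr=0.0000 cont=0.0000 V=0.0000[hold]; j=6 S=348.6062 intr=0.0000 cont=0.0000 V=0.0000[hold]  S*(6)=52.2880
k=5: j=0 S=43.2523 intr=41.4577 cont=40.0317 V=41.4577[EX]; j=1 S=63.2114 intr=21.4986 cont=22.4661 V=22.4661[hold]; j=2 S=92.3809 intr=0.0000 cont=7.7812 V=7.7812[hold]; j=3 S=135.0109 intr=0.0000 cont=1.2800 V=1.2800[hold]; j=4 S=197.3128 intr=0.0000 cont=0.0000 V=0.0000[hold]; j=5 S=288.3645 intr=0.0000 cont=0.0000 V=0.0000[hold]  S*(5)=43.2523
k=4: j=0 S=52.2880 intr=32.4220 cont=31.4693 V=32.4220[EX]; j=1 S=76.4168 intr=8.2932 cont=14.9041 V=14.9041[hold]; j=2 S=111.6800 intr=0.0000 cont=4.4699 V=4.4699[hold]; j=3 S=163.2157 intr=0.0000 cont=0.6323 V=0.6323[hold]; j=4 S=238.5331 intr=0.0000 cont=0.0000 V=0.0000[hold]  S*(4)=52.2880
k=3: j=0 S=63.2114 intr=21.4986 cont=23.3066 V=23.3066[hold]; j=1 S=92.3809 intr=0.0000 cont=9.5489 V=9.5489[hold]; j=2 S=135.0109 intr=0.0000 cont=2.5173 V=2.5173[hold]; j=3 S=197.3128 intr=0.0000 cont=0.3123 V=0.3123[hold]  S*(3)=-
k=2: j=0 S=76.4168 intr=8.2932 cont=16.1841 V=16.1841[hold]; j=1 S=111.6800 intr=0.0000 cont=5.9484 V=5.9484[hold]; j=2 S=163.2157 intr=0.0000 cont=1.3963 V=1.3963[hold]  S*(2)=-
k=1: j=0 S=92.3809 intr=0.0000 cont=10.9044 V=10.9044[hold]; j=1 S=135.0109 intr=0.0000 cont=3.6214 V=3.6214[hold]  S*(1)=-
k=0: j=0 S=111.6800 intr=0.0000 cont=7.1580 V=7.1580[hold]  S*(0)=-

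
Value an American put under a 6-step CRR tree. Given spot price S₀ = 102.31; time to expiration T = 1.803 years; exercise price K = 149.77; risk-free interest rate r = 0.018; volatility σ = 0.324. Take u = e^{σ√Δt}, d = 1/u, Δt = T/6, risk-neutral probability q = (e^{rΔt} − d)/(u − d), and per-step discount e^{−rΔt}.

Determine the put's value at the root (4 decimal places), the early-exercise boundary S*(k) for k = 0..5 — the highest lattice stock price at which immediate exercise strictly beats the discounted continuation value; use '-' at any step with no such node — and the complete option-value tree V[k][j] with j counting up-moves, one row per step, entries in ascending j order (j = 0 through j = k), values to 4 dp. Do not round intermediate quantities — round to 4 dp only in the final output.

price = 50.3761
boundary = - 85.6610 71.7213 85.6610 102.3100 122.1949
tree:
50.3761
64.1090 35.5262
78.0487 48.8246 20.9936
89.7200 64.1090 32.2136 8.6288
99.4920 78.0487 47.4600 15.4541 1.0594
107.6738 89.7200 64.1090 27.5751 2.0131 0.0000
114.5241 99.4920 78.0487 47.4600 3.8254 0.0000 0.0000

params: Δt=0.30050 u=1.19436 d=0.83727 q=0.47090 e^(-rΔt)=0.99461
t_6 payoffs: 114.5241 99.4920 78.0487 47.4600 3.8254 0.0000 0.0000
t_5: node(5,0) S=42.0962 payoff=107.6738 vs cont=106.8659 → 107.6738 [stop]  node(5,1) S=60.0500 payoff=89.7200 vs cont=88.9121 → 89.7200 [stop]  node(5,2) S=85.6610 payoff=64.1090 vs cont=63.3011 → 64.1090 [stop]  node(5,3) S=122.1949 payoff=27.5751 vs cont=26.7672 → 27.5751 [stop]  node(5,4) S=174.3103 payoff=0.0000 vs cont=2.0131 → 2.0131 [wait]  node(5,5) S=248.6527 payoff=0.0000 vs cont=0.0000 → 0.0000 [wait]  ⇒ S*(5)=122.1949
t_4: node(4,0) S=50.2780 payoff=99.4920 vs cont=98.6841 → 99.4920 [stop]  node(4,1) S=71.7213 payoff=78.0487 vs cont=77.2408 → 78.0487 [stop]  node(4,2) S=102.3100 payoff=47.4600 vs cont=46.6521 → 47.4600 [stop]  node(4,3) S=145.9446 payoff=3.8254 vs cont=15.4541 → 15.4541 [wait]  node(4,4) S=208.1892 payoff=0.0000 vs cont=1.0594 → 1.0594 [wait]  ⇒ S*(4)=102.3100
t_3: node(3,0) S=60.0500 payoff=89.7200 vs cont=88.9121 → 89.7200 [stop]  node(3,1) S=85.6610 payoff=64.1090 vs cont=63.3011 → 64.1090 [stop]  node(3,2) S=122.1949 payoff=27.5751 vs cont=32.2136 → 32.2136 [wait]  node(3,3) S=174.3103 payoff=0.0000 vs cont=8.6288 → 8.6288 [wait]  ⇒ S*(3)=85.6610
t_2: node(2,0) S=71.7213 payoff=78.0487 vs cont=77.2408 → 78.0487 [stop]  node(2,1) S=102.3100 payoff=47.4600 vs cont=48.8246 → 48.8246 [wait]  node(2,2) S=145.9446 payoff=3.8254 vs cont=20.9936 → 20.9936 [wait]  ⇒ S*(2)=71.7213
t_1: node(1,0) S=85.6610 payoff=64.1090 vs cont=63.9402 → 64.1090 [stop]  node(1,1) S=122.1949 payoff=27.5751 vs cont=35.5262 → 35.5262 [wait]  ⇒ S*(1)=85.6610
t_0: node(0,0) S=102.3100 payoff=47.4600 vs cont=50.3761 → 50.3761 [wait]  ⇒ S*(0)=-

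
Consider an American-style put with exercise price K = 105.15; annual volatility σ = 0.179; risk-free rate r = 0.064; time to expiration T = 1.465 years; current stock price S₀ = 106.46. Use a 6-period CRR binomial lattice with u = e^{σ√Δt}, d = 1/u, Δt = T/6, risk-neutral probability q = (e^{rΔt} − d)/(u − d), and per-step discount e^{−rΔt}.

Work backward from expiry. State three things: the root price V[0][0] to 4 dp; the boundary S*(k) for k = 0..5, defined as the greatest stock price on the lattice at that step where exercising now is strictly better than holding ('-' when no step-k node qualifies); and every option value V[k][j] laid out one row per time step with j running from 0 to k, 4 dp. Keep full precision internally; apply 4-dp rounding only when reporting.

price = 5.2120
boundary = - - 89.1990 81.6482 89.1990 97.4481
tree:
5.2120
9.2938 2.2373
15.9510 4.4644 0.5974
23.5018 8.6355 1.4008 0.0000
30.4133 15.9510 3.2846 0.0000 0.0000
36.7399 23.5018 7.7019 0.0000 0.0000 0.0000
42.5308 30.4133 15.9510 0.0000 0.0000 0.0000 0.0000

Δt=0.24417, u=1.09248, d=0.91535, q=0.56682, disc=e^(-rΔt)=0.98449
k=6 terminal: V=max(K-S,0) → 42.5308 30.4133 15.9510 0.0000 0.0000 0.0000 0.0000
k=5: j=0 S=68.4101 intr=36.7399 cont=35.1095 V=36.7399[EX]; j=1 S=81.6482 intr=23.5018 cont=21.8714 V=23.5018[EX]; j=2 S=97.4481 intr=7.7019 cont=6.8026 V=7.7019[EX]; j=3 S=116.3053 intr=0.0000 cont=0.0000 V=0.0000[hold]; j=4 S=138.8117 intr=0.0000 cont=0.0000 V=0.0000[hold]; j=5 S=165.6733 intr=0.0000 cont=0.0000 V=0.0000[hold]  S*(5)=97.4481
k=4: j=0 S=74.7367 intr=30.4133 cont=28.7830 V=30.4133[EX]; j=1 S=89.1990 intr=15.9510 cont=14.3206 V=15.9510[EX]; j=2 S=106.4600 intr=0.0000 cont=3.2846 V=3.2846[hold]; j=3 S=127.0612 intr=0.0000 cont=0.0000 V=0.0000[hold]; j=4 S=151.6489 intr=0.0000 cont=0.0000 V=0.0000[hold]  S*(4)=89.1990
k=3: j=0 S=81.6482 intr=23.5018 cont=21.8714 V=23.5018[EX]; j=1 S=97.4481 intr=7.7019 cont=8.6355 V=8.6355[hold]; j=2 S=116.3053 intr=0.0000 cont=1.4008 V=1.4008[hold]; j=3 S=138.8117 intr=0.0000 cont=0.0000 V=0.0000[hold]  S*(3)=81.6482
k=2: j=0 S=89.1990 intr=15.9510 cont=14.8416 V=15.9510[EX]; j=1 S=106.4600 intr=0.0000 cont=4.4644 V=4.4644[hold]; j=2 S=127.0612 intr=0.0000 cont=0.5974 V=0.5974[hold]  S*(2)=89.1990
k=1: j=0 S=97.4481 intr=7.7019 cont=9.2938 V=9.2938[hold]; j=1 S=116.3053 intr=0.0000 cont=2.2373 V=2.2373[hold]  S*(1)=-
k=0: j=0 S=106.4600 intr=0.0000 cont=5.2120 V=5.2120[hold]  S*(0)=-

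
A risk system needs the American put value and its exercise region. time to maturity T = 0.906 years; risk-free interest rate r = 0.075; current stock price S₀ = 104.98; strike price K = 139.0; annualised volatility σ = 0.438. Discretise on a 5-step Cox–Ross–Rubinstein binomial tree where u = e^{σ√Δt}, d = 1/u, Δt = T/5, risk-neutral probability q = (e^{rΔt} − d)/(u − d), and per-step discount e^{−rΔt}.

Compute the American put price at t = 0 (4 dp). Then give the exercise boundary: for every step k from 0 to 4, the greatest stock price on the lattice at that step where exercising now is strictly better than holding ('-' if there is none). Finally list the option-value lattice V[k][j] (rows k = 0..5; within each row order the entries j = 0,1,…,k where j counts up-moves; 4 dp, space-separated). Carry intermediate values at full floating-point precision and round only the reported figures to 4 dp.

params: Δt=0.18120 u=1.20496 d=0.82990 q=0.49000 e^(-rΔt)=0.98650
t_5 payoffs: 97.6720 78.9948 51.8767 12.5033 0.0000 0.0000
t_4: node(4,0) S=49.7985 payoff=89.2015 vs cont=87.3252 → 89.2015 [stop]  node(4,1) S=72.3039 payoff=66.6961 vs cont=64.8199 → 66.6961 [stop]  node(4,2) S=104.9800 payoff=34.0200 vs cont=32.1438 → 34.0200 [stop]  node(4,3) S=152.4234 payoff=0.0000 vs cont=6.2906 → 6.2906 [wait]  node(4,4) S=221.3077 payoff=0.0000 vs cont=0.0000 → 0.0000 [wait]  ⇒ S*(4)=104.9800
t_3: node(3,0) S=60.0052 payoff=78.9948 vs cont=77.1185 → 78.9948 [stop]  node(3,1) S=87.1233 payoff=51.8767 vs cont=50.0005 → 51.8767 [stop]  node(3,2) S=126.4967 payoff=12.5033 vs cont=20.1566 → 20.1566 [wait]  node(3,3) S=183.6640 payoff=0.0000 vs cont=3.1649 → 3.1649 [wait]  ⇒ S*(3)=87.1233
t_2: node(2,0) S=72.3039 payoff=66.6961 vs cont=64.8199 → 66.6961 [stop]  node(2,1) S=104.9800 payoff=34.0200 vs cont=35.8433 → 35.8433 [wait]  node(2,2) S=152.4234 payoff=0.0000 vs cont=11.6709 → 11.6709 [wait]  ⇒ S*(2)=72.3039
t_1: node(1,0) S=87.1233 payoff=51.8767 vs cont=50.8819 → 51.8767 [stop]  node(1,1) S=126.4967 payoff=12.5033 vs cont=23.6748 → 23.6748 [wait]  ⇒ S*(1)=87.1233
t_0: node(0,0) S=104.9800 payoff=34.0200 vs cont=37.5439 → 37.5439 [wait]  ⇒ S*(0)=-

price = 37.5439
boundary = - 87.1233 72.3039 87.1233 104.9800
tree:
37.5439
51.8767 23.6748
66.6961 35.8433 11.6709
78.9948 51.8767 20.1566 3.1649
89.2015 66.6961 34.0200 6.2906 0.0000
97.6720 78.9948 51.8767 12.5033 0.0000 0.0000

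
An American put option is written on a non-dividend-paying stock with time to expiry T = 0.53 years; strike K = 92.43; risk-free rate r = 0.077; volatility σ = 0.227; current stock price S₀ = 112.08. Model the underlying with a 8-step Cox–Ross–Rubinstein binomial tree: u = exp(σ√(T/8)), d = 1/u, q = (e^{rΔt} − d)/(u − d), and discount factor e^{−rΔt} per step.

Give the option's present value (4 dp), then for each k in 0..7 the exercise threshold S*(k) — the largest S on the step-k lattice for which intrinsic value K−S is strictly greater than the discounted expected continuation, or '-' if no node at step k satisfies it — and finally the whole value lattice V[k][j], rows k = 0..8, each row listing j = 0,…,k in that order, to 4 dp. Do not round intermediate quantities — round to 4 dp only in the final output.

price = 0.6627
boundary = - - - - - - 78.9367 83.6862
tree:
0.6627
1.1716 0.2162
2.0317 0.4175 0.0392
3.4410 0.7972 0.0837 0.0000
5.6583 1.5011 0.1786 0.0000 0.0000
8.9590 2.7758 0.3813 0.0000 0.0000 0.0000
13.4933 5.0108 0.8139 0.0000 0.0000 0.0000 0.0000
17.9732 8.7438 1.7373 0.0000 0.0000 0.0000 0.0000 0.0000
22.1989 13.4933 3.7085 0.0000 0.0000 0.0000 0.0000 0.0000 0.0000

Δt=0.06625  u=1.06017  d=0.94325  q=0.52914  discount=0.99491
step 8 (expiry): payoffs max(K−S,0) = 22.1989 13.4933 3.7085 0.0000 0.0000 0.0000 0.0000 0.0000 0.0000
step 7: (k=7,j=0): S=74.4568, (K−S)⁺=17.9732, hold=17.5029 ⇒ V=17.9732 exercise | (k=7,j=1): S=83.6862, (K−S)⁺=8.7438, hold=8.2735 ⇒ V=8.7438 exercise | (k=7,j=2): S=94.0597, (K−S)⁺=0.0000, hold=1.7373 ⇒ V=1.7373 continue | (k=7,j=3): S=105.7191, (K−S)⁺=0.0000, hold=0.0000 ⇒ V=0.0000 continue | (k=7,j=4): S=118.8237, (K−S)⁺=0.0000, hold=0.0000 ⇒ V=0.0000 continue | (k=7,j=5): S=133.5527, (K−S)⁺=0.0000, hold=0.0000 ⇒ V=0.0000 continue | (k=7,j=6): S=150.1075, (K−S)⁺=0.0000, hold=0.0000 ⇒ V=0.0000 continue | (k=7,j=7): S=168.7143, (K−S)⁺=0.0000, hold=0.0000 ⇒ V=0.0000 continue  boundary S*=83.6862
step 6: (k=6,j=0): S=78.9367, (K−S)⁺=13.4933, hold=13.0230 ⇒ V=13.4933 exercise | (k=6,j=1): S=88.7215, (K−S)⁺=3.7085, hold=5.0108 ⇒ V=5.0108 continue | (k=6,j=2): S=99.7191, (K−S)⁺=0.0000, hold=0.8139 ⇒ V=0.8139 continue | (k=6,j=3): S=112.0800, (K−S)⁺=0.0000, hold=0.0000 ⇒ V=0.0000 continue | (k=6,j=4): S=125.9731, (K−S)⁺=0.0000, hold=0.0000 ⇒ V=0.0000 continue | (k=6,j=5): S=141.5883, (K−S)⁺=0.0000, hold=0.0000 ⇒ V=0.0000 continue | (k=6,j=6): S=159.1392, (K−S)⁺=0.0000, hold=0.0000 ⇒ V=0.0000 continue  boundary S*=78.9367
step 5: (k=5,j=0): S=83.6862, (K−S)⁺=8.7438, hold=8.9590 ⇒ V=8.9590 continue | (k=5,j=1): S=94.0597, (K−S)⁺=0.0000, hold=2.7758 ⇒ V=2.7758 continue | (k=5,j=2): S=105.7191, (K−S)⁺=0.0000, hold=0.3813 ⇒ V=0.3813 continue | (k=5,j=3): S=118.8237, (K−S)⁺=0.0000, hold=0.0000 ⇒ V=0.0000 continue | (k=5,j=4): S=133.5527, (K−S)⁺=0.0000, hold=0.0000 ⇒ V=0.0000 continue | (k=5,j=5): S=150.1075, (K−S)⁺=0.0000, hold=0.0000 ⇒ V=0.0000 continue  boundary S*=-
step 4: (k=4,j=0): S=88.7215, (K−S)⁺=3.7085, hold=5.6583 ⇒ V=5.6583 continue | (k=4,j=1): S=99.7191, (K−S)⁺=0.0000, hold=1.5011 ⇒ V=1.5011 continue | (k=4,j=2): S=112.0800, (K−S)⁺=0.0000, hold=0.1786 ⇒ V=0.1786 continue | (k=4,j=3): S=125.9731, (K−S)⁺=0.0000, hold=0.0000 ⇒ V=0.0000 continue | (k=4,j=4): S=141.5883, (K−S)⁺=0.0000, hold=0.0000 ⇒ V=0.0000 continue  boundary S*=-
step 3: (k=3,j=0): S=94.0597, (K−S)⁺=0.0000, hold=3.4410 ⇒ V=3.4410 continue | (k=3,j=1): S=105.7191, (K−S)⁺=0.0000, hold=0.7972 ⇒ V=0.7972 continue | (k=3,j=2): S=118.8237, (K−S)⁺=0.0000, hold=0.0837 ⇒ V=0.0837 continue | (k=3,j=3): S=133.5527, (K−S)⁺=0.0000, hold=0.0000 ⇒ V=0.0000 continue  boundary S*=-
step 2: (k=2,j=0): S=99.7191, (K−S)⁺=0.0000, hold=2.0317 ⇒ V=2.0317 continue | (k=2,j=1): S=112.0800, (K−S)⁺=0.0000, hold=0.4175 ⇒ V=0.4175 continue | (k=2,j=2): S=125.9731, (K−S)⁺=0.0000, hold=0.0392 ⇒ V=0.0392 continue  boundary S*=-
step 1: (k=1,j=0): S=105.7191, (K−S)⁺=0.0000, hold=1.1716 ⇒ V=1.1716 continue | (k=1,j=1): S=118.8237, (K−S)⁺=0.0000, hold=0.2162 ⇒ V=0.2162 continue  boundary S*=-
step 0: (k=0,j=0): S=112.0800, (K−S)⁺=0.0000, hold=0.6627 ⇒ V=0.6627 continue  boundary S*=-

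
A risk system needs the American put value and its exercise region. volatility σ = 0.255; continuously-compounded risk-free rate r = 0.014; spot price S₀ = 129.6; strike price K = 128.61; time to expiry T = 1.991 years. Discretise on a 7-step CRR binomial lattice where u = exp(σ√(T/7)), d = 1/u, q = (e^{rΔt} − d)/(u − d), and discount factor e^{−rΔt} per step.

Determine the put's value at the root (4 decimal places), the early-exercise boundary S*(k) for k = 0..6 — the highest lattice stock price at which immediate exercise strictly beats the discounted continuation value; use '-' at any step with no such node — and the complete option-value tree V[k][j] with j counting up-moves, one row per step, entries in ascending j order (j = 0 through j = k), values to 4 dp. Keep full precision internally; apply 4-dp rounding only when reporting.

price = 16.9738
boundary = - - - - 75.2238 86.1822 98.7371
tree:
16.9738
23.8606 9.6742
32.4690 14.7581 4.2620
42.5427 21.8549 7.2132 1.1088
53.3862 31.1805 11.9609 2.1436 0.0000
62.9512 42.4278 19.2879 4.1442 0.0000 0.0000
71.3000 53.3862 29.8729 8.0119 0.0000 0.0000 0.0000
78.5872 62.9512 42.4278 15.4892 0.0000 0.0000 0.0000 0.0000

params: Δt=0.28443 u=1.14568 d=0.87285 q=0.48068 e^(-rΔt)=0.99603
t_7 payoffs: 78.5872 62.9512 42.4278 15.4892 0.0000 0.0000 0.0000 0.0000
t_6: node(6,0) S=57.3100 payoff=71.3000 vs cont=70.7889 → 71.3000 [stop]  node(6,1) S=75.2238 payoff=53.3862 vs cont=52.8751 → 53.3862 [stop]  node(6,2) S=98.7371 payoff=29.8729 vs cont=29.3618 → 29.8729 [stop]  node(6,3) S=129.6000 payoff=0.0000 vs cont=8.0119 → 8.0119 [wait]  node(6,4) S=170.1100 payoff=0.0000 vs cont=0.0000 → 0.0000 [wait]  node(6,5) S=223.2825 payoff=0.0000 vs cont=0.0000 → 0.0000 [wait]  node(6,6) S=293.0754 payoff=0.0000 vs cont=0.0000 → 0.0000 [wait]  ⇒ S*(6)=98.7371
t_5: node(5,0) S=65.6588 payoff=62.9512 vs cont=62.4401 → 62.9512 [stop]  node(5,1) S=86.1822 payoff=42.4278 vs cont=41.9166 → 42.4278 [stop]  node(5,2) S=113.1208 payoff=15.4892 vs cont=19.2879 → 19.2879 [wait]  node(5,3) S=148.4798 payoff=0.0000 vs cont=4.1442 → 4.1442 [wait]  node(5,4) S=194.8912 payoff=0.0000 vs cont=0.0000 → 0.0000 [wait]  node(5,5) S=255.8097 payoff=0.0000 vs cont=0.0000 → 0.0000 [wait]  ⇒ S*(5)=86.1822
t_4: node(4,0) S=75.2238 payoff=53.3862 vs cont=52.8751 → 53.3862 [stop]  node(4,1) S=98.7371 payoff=29.8729 vs cont=31.1805 → 31.1805 [wait]  node(4,2) S=129.6000 payoff=0.0000 vs cont=11.9609 → 11.9609 [wait]  node(4,3) S=170.1100 payoff=0.0000 vs cont=2.1436 → 2.1436 [wait]  node(4,4) S=223.2825 payoff=0.0000 vs cont=0.0000 → 0.0000 [wait]  ⇒ S*(4)=75.2238
t_3: node(3,0) S=86.1822 payoff=42.4278 vs cont=42.5427 → 42.5427 [wait]  node(3,1) S=113.1208 payoff=15.4892 vs cont=21.8549 → 21.8549 [wait]  node(3,2) S=148.4798 payoff=0.0000 vs cont=7.2132 → 7.2132 [wait]  node(3,3) S=194.8912 payoff=0.0000 vs cont=1.1088 → 1.1088 [wait]  ⇒ S*(3)=-
t_2: node(2,0) S=98.7371 payoff=29.8729 vs cont=32.4690 → 32.4690 [wait]  node(2,1) S=129.6000 payoff=0.0000 vs cont=14.7581 → 14.7581 [wait]  node(2,2) S=170.1100 payoff=0.0000 vs cont=4.2620 → 4.2620 [wait]  ⇒ S*(2)=-
t_1: node(1,0) S=113.1208 payoff=15.4892 vs cont=23.8606 → 23.8606 [wait]  node(1,1) S=148.4798 payoff=0.0000 vs cont=9.6742 → 9.6742 [wait]  ⇒ S*(1)=-
t_0: node(0,0) S=129.6000 payoff=0.0000 vs cont=16.9738 → 16.9738 [wait]  ⇒ S*(0)=-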